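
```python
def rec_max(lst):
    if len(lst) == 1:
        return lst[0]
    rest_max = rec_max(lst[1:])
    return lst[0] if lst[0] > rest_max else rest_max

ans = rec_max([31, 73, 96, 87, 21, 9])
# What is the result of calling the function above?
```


rec_max([31, 73, 96, 87, 21, 9])
= compare 31 with rec_max([73, 96, 87, 21, 9])
= compare 73 with rec_max([96, 87, 21, 9])
= compare 96 with rec_max([87, 21, 9])
= compare 87 with rec_max([21, 9])
= compare 21 with rec_max([9])
Base: rec_max([9]) = 9
compare 21 with 9: max = 21
compare 87 with 21: max = 87
compare 96 with 87: max = 96
compare 73 with 96: max = 96
compare 31 with 96: max = 96
= 96


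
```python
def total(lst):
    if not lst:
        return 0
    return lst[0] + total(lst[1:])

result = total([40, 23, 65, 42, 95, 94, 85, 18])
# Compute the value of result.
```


total([40, 23, 65, 42, 95, 94, 85, 18])
= 40 + total([23, 65, 42, 95, 94, 85, 18])
= 40 + 23 + total([65, 42, 95, 94, 85, 18])
= 40 + 23 + 65 + total([42, 95, 94, 85, 18])
= 40 + 23 + 65 + 42 + total([95, 94, 85, 18])
= 40 + 23 + 65 + 42 + 95 + total([94, 85, 18])
= 40 + 23 + 65 + 42 + 95 + 94 + total([85, 18])
= 40 + 23 + 65 + 42 + 95 + 94 + 85 + total([18])
= 40 + 23 + 65 + 42 + 95 + 94 + 85 + 18 + total([])
= 40 + 23 + 65 + 42 + 95 + 94 + 85 + 18 + 0
= 462


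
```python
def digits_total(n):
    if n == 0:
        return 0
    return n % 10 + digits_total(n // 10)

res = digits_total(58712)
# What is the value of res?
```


digits_total(58712)
= 2 + digits_total(5871)
= 2 + 1 + digits_total(587)
= 2 + 1 + 7 + digits_total(58)
= 2 + 1 + 7 + 8 + digits_total(5)
= 2 + 1 + 7 + 8 + 5 + digits_total(0)
= 2 + 1 + 7 + 8 + 5 + 0
= 23


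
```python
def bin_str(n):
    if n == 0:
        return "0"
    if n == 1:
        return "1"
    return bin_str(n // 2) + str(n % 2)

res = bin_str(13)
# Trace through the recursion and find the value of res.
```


bin_str(13)
= bin_str(6) + "1"
= bin_str(3) + "0" + "1"
= bin_str(1) + "1" + "0" + "1"
= "1" + "1" + "0" + "1"
= "1101"


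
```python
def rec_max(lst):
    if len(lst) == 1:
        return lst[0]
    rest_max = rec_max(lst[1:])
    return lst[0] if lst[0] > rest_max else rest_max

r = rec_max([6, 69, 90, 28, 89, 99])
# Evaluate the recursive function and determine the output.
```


rec_max([6, 69, 90, 28, 89, 99])
= compare 6 with rec_max([69, 90, 28, 89, 99])
= compare 69 with rec_max([90, 28, 89, 99])
= compare 90 with rec_max([28, 89, 99])
= compare 28 with rec_max([89, 99])
= compare 89 with rec_max([99])
Base: rec_max([99]) = 99
compare 89 with 99: max = 99
compare 28 with 99: max = 99
compare 90 with 99: max = 99
compare 69 with 99: max = 99
compare 6 with 99: max = 99
= 99


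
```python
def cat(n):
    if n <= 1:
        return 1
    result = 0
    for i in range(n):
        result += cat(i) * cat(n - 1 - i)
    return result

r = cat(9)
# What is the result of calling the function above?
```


cat(9)
= sum of cat(i) * cat(9-1-i) for i in 0..8
First compute sub-values bottom-up:
  cat(0) = 1, cat(1) = 1
  cat(2) = 1*1 + 1*1 = 2
  cat(3) = 1*2 + 1*1 + 2*1 = 5
  cat(4) = 1*5 + 1*2 + 2*1 + 5*1 = 14
  cat(5) = 1*14 + 1*5 + 2*2 + 5*1 + 14*1 = 42
  cat(6) = 1*42 + 1*14 + 2*5 + 5*2 + 14*1 + 42*1 = 132
  cat(7) = 1*132 + 1*42 + 2*14 + 5*5 + 14*2 + 42*1 + 132*1 = 429
  cat(8) = 1*429 + 1*132 + 2*42 + 5*14 + 14*5 + 42*2 + 132*1 + 429*1 = 1430
Now cat(9):
  cat(0)*cat(8) = 1*1430 = 1430
  cat(1)*cat(7) = 1*429 = 429
  cat(2)*cat(6) = 2*132 = 264
  cat(3)*cat(5) = 5*42 = 210
  cat(4)*cat(4) = 14*14 = 196
  cat(5)*cat(3) = 42*5 = 210
  cat(6)*cat(2) = 132*2 = 264
  cat(7)*cat(1) = 429*1 = 429
  cat(8)*cat(0) = 1430*1 = 1430
= 1430 + 429 + 264 + 210 + 196 + 210 + 264 + 429 + 1430
= 4862


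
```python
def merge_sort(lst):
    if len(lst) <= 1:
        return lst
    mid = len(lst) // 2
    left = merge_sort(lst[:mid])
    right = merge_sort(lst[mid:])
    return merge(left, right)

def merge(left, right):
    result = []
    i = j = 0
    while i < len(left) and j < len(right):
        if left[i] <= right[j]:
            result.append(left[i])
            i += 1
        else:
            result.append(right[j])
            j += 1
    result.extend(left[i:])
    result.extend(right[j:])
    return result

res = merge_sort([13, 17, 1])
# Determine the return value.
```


merge_sort([13, 17, 1])
Split into [13] and [17, 1]
Left sorted: [13]
Right sorted: [1, 17]
Merge [13] and [1, 17]
= [1, 13, 17]


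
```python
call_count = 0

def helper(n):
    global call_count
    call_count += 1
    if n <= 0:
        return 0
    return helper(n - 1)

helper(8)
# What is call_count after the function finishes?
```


helper(8) calls helper(7) calls ... calls helper(0)
Total calls: 8 + 1 (for base case) = 9


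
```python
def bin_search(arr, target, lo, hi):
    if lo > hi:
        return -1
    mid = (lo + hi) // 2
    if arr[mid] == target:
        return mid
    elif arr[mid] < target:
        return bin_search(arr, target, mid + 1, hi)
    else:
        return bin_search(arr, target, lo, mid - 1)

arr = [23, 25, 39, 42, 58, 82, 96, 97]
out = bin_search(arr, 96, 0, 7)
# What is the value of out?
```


bin_search(arr, 96, 0, 7)
lo=0, hi=7, mid=3, arr[mid]=42
42 < 96, search right half
lo=4, hi=7, mid=5, arr[mid]=82
82 < 96, search right half
lo=6, hi=7, mid=6, arr[mid]=96
arr[6] == 96, found at index 6
= 6


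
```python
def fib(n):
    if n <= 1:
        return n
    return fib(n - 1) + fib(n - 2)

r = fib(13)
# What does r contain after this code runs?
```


fib(13)
= fib(12) + fib(11)
= (fib(11) + fib(10)) + fib(11)
Computing bottom-up: fib(0)=0, fib(1)=1, fib(2)=1, fib(3)=2, fib(4)=3, fib(5)=5, fib(6)=8, fib(7)=13, fib(8)=21, fib(9)=34, fib(10)=55, fib(11)=89, fib(12)=144, fib(13)=233
= 233


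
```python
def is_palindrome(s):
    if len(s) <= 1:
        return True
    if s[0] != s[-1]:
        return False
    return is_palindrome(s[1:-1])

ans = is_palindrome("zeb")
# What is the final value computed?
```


is_palindrome("zeb")
"zeb": s[0]='z' != s[-1]='b' -> False
= False


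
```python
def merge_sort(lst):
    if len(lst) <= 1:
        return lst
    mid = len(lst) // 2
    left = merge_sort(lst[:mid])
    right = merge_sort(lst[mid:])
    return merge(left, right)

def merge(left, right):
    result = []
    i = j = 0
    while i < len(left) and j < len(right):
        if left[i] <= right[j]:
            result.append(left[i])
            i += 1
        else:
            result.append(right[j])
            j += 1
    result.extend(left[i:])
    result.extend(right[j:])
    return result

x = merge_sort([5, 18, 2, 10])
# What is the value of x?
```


merge_sort([5, 18, 2, 10])
Split into [5, 18] and [2, 10]
Left sorted: [5, 18]
Right sorted: [2, 10]
Merge [5, 18] and [2, 10]
= [2, 5, 10, 18]


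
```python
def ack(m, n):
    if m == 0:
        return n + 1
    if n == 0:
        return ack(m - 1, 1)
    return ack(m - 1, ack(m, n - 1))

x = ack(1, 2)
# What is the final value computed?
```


ack(1, 2)
= ack(0, ack(1, 1))
First compute ack(1, 1) = 3
= ack(0, 3)
= 4


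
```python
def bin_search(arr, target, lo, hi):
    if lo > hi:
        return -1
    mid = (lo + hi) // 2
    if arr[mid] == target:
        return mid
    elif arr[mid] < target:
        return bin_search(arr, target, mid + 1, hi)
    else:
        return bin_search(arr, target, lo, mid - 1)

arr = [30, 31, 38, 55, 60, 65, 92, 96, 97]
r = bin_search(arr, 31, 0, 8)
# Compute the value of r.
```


bin_search(arr, 31, 0, 8)
lo=0, hi=8, mid=4, arr[mid]=60
60 > 31, search left half
lo=0, hi=3, mid=1, arr[mid]=31
arr[1] == 31, found at index 1
= 1


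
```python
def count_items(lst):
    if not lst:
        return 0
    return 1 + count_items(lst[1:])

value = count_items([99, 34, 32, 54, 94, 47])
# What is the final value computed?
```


count_items([99, 34, 32, 54, 94, 47])
= 1 + count_items([34, 32, 54, 94, 47])
= 1 + 1 + count_items([32, 54, 94, 47])
= 1 + 1 + 1 + count_items([54, 94, 47])
= 1 + 1 + 1 + 1 + count_items([94, 47])
= 1 + 1 + 1 + 1 + 1 + count_items([47])
= 1 + 1 + 1 + 1 + 1 + 1 + count_items([])
= 1 + 1 + 1 + 1 + 1 + 1 + 0
= 6


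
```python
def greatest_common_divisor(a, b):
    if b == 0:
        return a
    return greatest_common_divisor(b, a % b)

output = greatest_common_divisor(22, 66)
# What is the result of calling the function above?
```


greatest_common_divisor(22, 66)
= greatest_common_divisor(66, 22 % 66) = greatest_common_divisor(66, 22)
= greatest_common_divisor(22, 66 % 22) = greatest_common_divisor(22, 0)
b == 0, return a = 22


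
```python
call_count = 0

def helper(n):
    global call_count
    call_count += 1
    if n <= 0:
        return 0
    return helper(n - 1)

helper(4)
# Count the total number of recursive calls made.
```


helper(4) calls helper(3) calls ... calls helper(0)
Total calls: 4 + 1 (for base case) = 5


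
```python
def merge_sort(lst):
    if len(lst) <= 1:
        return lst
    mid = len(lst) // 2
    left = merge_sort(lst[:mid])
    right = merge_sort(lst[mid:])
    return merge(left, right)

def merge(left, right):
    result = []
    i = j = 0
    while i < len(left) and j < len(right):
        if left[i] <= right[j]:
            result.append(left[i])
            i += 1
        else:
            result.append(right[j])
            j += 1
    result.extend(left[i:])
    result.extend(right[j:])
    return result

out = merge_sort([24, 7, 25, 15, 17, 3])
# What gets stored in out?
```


merge_sort([24, 7, 25, 15, 17, 3])
Split into [24, 7, 25] and [15, 17, 3]
Left sorted: [7, 24, 25]
Right sorted: [3, 15, 17]
Merge [7, 24, 25] and [3, 15, 17]
= [3, 7, 15, 17, 24, 25]


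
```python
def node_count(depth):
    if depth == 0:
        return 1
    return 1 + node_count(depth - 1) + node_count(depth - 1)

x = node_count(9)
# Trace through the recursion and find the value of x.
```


node_count(9)
= 1 + node_count(8) + node_count(8)
= 1 + 2 * node_count(8)
node_count(k) = 2^(k+1) - 1
node_count(0) = 1
node_count(1) = 3
node_count(2) = 7
node_count(3) = 15
node_count(4) = 31
node_count(9) = 2^10 - 1 = 1023


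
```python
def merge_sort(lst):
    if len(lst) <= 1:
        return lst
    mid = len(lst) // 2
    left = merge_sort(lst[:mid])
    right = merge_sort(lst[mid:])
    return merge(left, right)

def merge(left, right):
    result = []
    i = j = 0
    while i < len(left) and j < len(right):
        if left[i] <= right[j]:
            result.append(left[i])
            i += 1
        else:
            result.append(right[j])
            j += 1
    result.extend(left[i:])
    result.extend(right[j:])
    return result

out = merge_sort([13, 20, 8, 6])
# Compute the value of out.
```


merge_sort([13, 20, 8, 6])
Split into [13, 20] and [8, 6]
Left sorted: [13, 20]
Right sorted: [6, 8]
Merge [13, 20] and [6, 8]
= [6, 8, 13, 20]


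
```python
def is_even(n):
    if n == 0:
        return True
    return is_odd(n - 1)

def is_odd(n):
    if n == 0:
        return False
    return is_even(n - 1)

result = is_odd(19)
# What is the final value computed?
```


is_odd(19)
= is_even(18)
= is_odd(17)
= is_even(16)
= is_odd(15)
= is_even(14)
= is_odd(13)
= is_even(12)
= is_odd(11)
= is_even(10)
= is_odd(9)
= is_even(8)
= is_odd(7)
= is_even(6)
= is_odd(5)
= is_even(4)
= is_odd(3)
= is_even(2)
= is_odd(1)
= is_even(0)
n == 0: return True
= True


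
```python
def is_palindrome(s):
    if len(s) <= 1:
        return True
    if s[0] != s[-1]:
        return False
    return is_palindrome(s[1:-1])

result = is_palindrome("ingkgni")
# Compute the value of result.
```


is_palindrome("ingkgni")
"ingkgni": s[0]='i' == s[-1]='i' -> is_palindrome("ngkgn")
"ngkgn": s[0]='n' == s[-1]='n' -> is_palindrome("gkg")
"gkg": s[0]='g' == s[-1]='g' -> is_palindrome("k")
"k": len <= 1 -> True
= True


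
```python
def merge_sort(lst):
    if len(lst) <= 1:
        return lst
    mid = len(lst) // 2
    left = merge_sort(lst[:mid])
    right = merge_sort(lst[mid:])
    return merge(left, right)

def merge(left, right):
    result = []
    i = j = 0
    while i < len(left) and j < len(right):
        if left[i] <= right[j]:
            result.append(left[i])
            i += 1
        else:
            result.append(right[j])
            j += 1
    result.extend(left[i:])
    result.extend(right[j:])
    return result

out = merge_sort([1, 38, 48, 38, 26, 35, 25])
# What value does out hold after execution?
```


merge_sort([1, 38, 48, 38, 26, 35, 25])
Split into [1, 38, 48] and [38, 26, 35, 25]
Left sorted: [1, 38, 48]
Right sorted: [25, 26, 35, 38]
Merge [1, 38, 48] and [25, 26, 35, 38]
= [1, 25, 26, 35, 38, 38, 48]


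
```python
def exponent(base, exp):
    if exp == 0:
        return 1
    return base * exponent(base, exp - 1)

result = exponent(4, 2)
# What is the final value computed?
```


exponent(4, 2)
= 4 * exponent(4, 1)
= 4 * 4 * exponent(4, 0)
= 4 * 4 * 1
= 16


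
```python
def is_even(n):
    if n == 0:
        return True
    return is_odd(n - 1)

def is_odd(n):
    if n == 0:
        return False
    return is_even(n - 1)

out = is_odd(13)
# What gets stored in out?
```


is_odd(13)
= is_even(12)
= is_odd(11)
= is_even(10)
= is_odd(9)
= is_even(8)
= is_odd(7)
= is_even(6)
= is_odd(5)
= is_even(4)
= is_odd(3)
= is_even(2)
= is_odd(1)
= is_even(0)
n == 0: return True
= True


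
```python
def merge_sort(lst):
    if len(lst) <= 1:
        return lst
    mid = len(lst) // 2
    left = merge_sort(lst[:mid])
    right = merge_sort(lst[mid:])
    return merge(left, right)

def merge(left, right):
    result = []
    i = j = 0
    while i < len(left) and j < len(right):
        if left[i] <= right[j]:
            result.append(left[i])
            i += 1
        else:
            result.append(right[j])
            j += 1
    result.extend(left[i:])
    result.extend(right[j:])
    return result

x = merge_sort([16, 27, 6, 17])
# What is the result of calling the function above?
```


merge_sort([16, 27, 6, 17])
Split into [16, 27] and [6, 17]
Left sorted: [16, 27]
Right sorted: [6, 17]
Merge [16, 27] and [6, 17]
= [6, 16, 17, 27]


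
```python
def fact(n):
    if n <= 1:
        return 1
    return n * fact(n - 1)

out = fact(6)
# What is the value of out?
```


fact(6)
= 6 * fact(5)
= 6 * 5 * fact(4)
= 6 * 5 * 4 * fact(3)
= 6 * 5 * 4 * 3 * fact(2)
= 6 * 5 * 4 * 3 * 2 * fact(1)
= 6 * 5 * 4 * 3 * 2 * 1
= 720


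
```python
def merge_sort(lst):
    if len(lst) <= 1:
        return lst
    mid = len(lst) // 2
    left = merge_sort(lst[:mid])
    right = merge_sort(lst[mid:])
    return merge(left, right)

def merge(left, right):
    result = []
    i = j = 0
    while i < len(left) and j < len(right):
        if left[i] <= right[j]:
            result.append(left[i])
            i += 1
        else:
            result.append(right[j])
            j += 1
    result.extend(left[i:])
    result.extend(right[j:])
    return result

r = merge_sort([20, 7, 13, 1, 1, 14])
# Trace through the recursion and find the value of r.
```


merge_sort([20, 7, 13, 1, 1, 14])
Split into [20, 7, 13] and [1, 1, 14]
Left sorted: [7, 13, 20]
Right sorted: [1, 1, 14]
Merge [7, 13, 20] and [1, 1, 14]
= [1, 1, 7, 13, 14, 20]


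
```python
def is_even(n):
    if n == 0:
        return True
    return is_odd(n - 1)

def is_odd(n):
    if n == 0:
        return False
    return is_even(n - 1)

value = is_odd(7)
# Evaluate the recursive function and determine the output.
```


is_odd(7)
= is_even(6)
= is_odd(5)
= is_even(4)
= is_odd(3)
= is_even(2)
= is_odd(1)
= is_even(0)
n == 0: return True
= True


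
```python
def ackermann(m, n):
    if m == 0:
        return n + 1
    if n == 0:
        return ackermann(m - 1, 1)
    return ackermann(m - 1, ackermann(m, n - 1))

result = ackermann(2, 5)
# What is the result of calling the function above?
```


ackermann(2, 5)
= ackermann(1, ackermann(2, 4))
First compute ackermann(2, 4) = 11
= ackermann(1, 11)
= 13


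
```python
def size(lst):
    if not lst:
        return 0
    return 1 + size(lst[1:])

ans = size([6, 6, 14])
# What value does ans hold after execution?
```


size([6, 6, 14])
= 1 + size([6, 14])
= 1 + 1 + size([14])
= 1 + 1 + 1 + size([])
= 1 + 1 + 1 + 0
= 3


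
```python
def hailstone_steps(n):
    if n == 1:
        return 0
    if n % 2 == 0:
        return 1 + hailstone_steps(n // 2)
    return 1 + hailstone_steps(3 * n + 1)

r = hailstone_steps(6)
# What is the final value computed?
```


hailstone_steps(6)
6 is even -> hailstone_steps(3)
3 is odd -> 3*3+1 = 10 -> hailstone_steps(10)
10 is even -> hailstone_steps(5)
5 is odd -> 3*5+1 = 16 -> hailstone_steps(16)
16 is even -> hailstone_steps(8)
8 is even -> hailstone_steps(4)
4 is even -> hailstone_steps(2)
2 is even -> hailstone_steps(1)
Reached 1 after 8 steps
= 8


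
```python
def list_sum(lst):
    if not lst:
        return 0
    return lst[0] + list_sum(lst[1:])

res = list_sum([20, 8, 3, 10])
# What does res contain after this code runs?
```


list_sum([20, 8, 3, 10])
= 20 + list_sum([8, 3, 10])
= 20 + 8 + list_sum([3, 10])
= 20 + 8 + 3 + list_sum([10])
= 20 + 8 + 3 + 10 + list_sum([])
= 20 + 8 + 3 + 10 + 0
= 41


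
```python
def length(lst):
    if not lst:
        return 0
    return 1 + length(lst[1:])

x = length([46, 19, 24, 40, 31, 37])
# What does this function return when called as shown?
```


length([46, 19, 24, 40, 31, 37])
= 1 + length([19, 24, 40, 31, 37])
= 1 + 1 + length([24, 40, 31, 37])
= 1 + 1 + 1 + length([40, 31, 37])
= 1 + 1 + 1 + 1 + length([31, 37])
= 1 + 1 + 1 + 1 + 1 + length([37])
= 1 + 1 + 1 + 1 + 1 + 1 + length([])
= 1 + 1 + 1 + 1 + 1 + 1 + 0
= 6


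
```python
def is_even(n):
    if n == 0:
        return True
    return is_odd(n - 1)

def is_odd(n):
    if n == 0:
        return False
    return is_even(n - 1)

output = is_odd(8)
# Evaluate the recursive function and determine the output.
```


is_odd(8)
= is_even(7)
= is_odd(6)
= is_even(5)
= is_odd(4)
= is_even(3)
= is_odd(2)
= is_even(1)
= is_odd(0)
n == 0: return False
= False


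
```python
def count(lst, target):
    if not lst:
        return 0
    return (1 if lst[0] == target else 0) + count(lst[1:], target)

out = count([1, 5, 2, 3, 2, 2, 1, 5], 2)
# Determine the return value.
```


count([1, 5, 2, 3, 2, 2, 1, 5], 2)
lst[0]=1 != 2: 0 + count([5, 2, 3, 2, 2, 1, 5], 2)
lst[0]=5 != 2: 0 + count([2, 3, 2, 2, 1, 5], 2)
lst[0]=2 == 2: 1 + count([3, 2, 2, 1, 5], 2)
lst[0]=3 != 2: 0 + count([2, 2, 1, 5], 2)
lst[0]=2 == 2: 1 + count([2, 1, 5], 2)
lst[0]=2 == 2: 1 + count([1, 5], 2)
lst[0]=1 != 2: 0 + count([5], 2)
lst[0]=5 != 2: 0 + count([], 2)
= 3


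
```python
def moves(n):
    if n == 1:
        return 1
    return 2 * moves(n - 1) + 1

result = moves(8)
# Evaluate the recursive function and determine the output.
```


moves(8)
= 2 * moves(7) + 1
= 2 * (2 * moves(6) + 1) + 1
= 2 * (2 * (2 * moves(5) + 1) + 1) + 1
= 2 * (2 * (2 * (2 * moves(4) + 1) + 1) + 1) + 1
= 2 * (2 * (2 * (2 * (2 * moves(3) + 1) + 1) + 1) + 1) + 1
= 2 * (2 * (2 * (2 * (2 * (2 * moves(2) + 1) + 1) + 1) + 1) + 1) + 1
= 2 * (2 * (2 * (2 * (2 * (2 * (2 * moves(1) + 1) + 1) + 1) + 1) + 1) + 1) + 1
Now compute bottom-up:
moves(1) = 1
moves(2) = 2 * 1 + 1 = 3
moves(3) = 2 * 3 + 1 = 7
moves(4) = 2 * 7 + 1 = 15
moves(5) = 2 * 15 + 1 = 31
moves(6) = 2 * 31 + 1 = 63
moves(7) = 2 * 63 + 1 = 127
moves(8) = 2 * 127 + 1 = 255
= 255


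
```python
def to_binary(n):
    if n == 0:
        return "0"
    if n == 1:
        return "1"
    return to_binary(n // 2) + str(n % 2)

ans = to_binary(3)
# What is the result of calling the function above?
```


to_binary(3)
= to_binary(1) + "1"
= "1" + "1"
= "11"


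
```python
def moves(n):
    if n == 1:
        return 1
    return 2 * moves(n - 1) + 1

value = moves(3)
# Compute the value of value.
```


moves(3)
= 2 * moves(2) + 1
= 2 * (2 * moves(1) + 1) + 1
Now compute bottom-up:
moves(1) = 1
moves(2) = 2 * 1 + 1 = 3
moves(3) = 2 * 3 + 1 = 7
= 7


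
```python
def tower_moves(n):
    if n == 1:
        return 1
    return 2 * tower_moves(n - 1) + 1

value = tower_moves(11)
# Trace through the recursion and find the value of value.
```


tower_moves(11)
= 2 * tower_moves(10) + 1
= 2 * (2 * tower_moves(9) + 1) + 1
= 2 * (2 * (2 * tower_moves(8) + 1) + 1) + 1
= 2 * (2 * (2 * (2 * tower_moves(7) + 1) + 1) + 1) + 1
= 2 * (2 * (2 * (2 * (2 * tower_moves(6) + 1) + 1) + 1) + 1) + 1
= 2 * (2 * (2 * (2 * (2 * (2 * tower_moves(5) + 1) + 1) + 1) + 1) + 1) + 1
= 2 * (2 * (2 * (2 * (2 * (2 * (2 * tower_moves(4) + 1) + 1) + 1) + 1) + 1) + 1) + 1
= 2 * (2 * (2 * (2 * (2 * (2 * (2 * (2 * tower_moves(3) + 1) + 1) + 1) + 1) + 1) + 1) + 1) + 1
= 2 * (2 * (2 * (2 * (2 * (2 * (2 * (2 * (2 * tower_moves(2) + 1) + 1) + 1) + 1) + 1) + 1) + 1) + 1) + 1
= 2 * (2 * (2 * (2 * (2 * (2 * (2 * (2 * (2 * (2 * tower_moves(1) + 1) + 1) + 1) + 1) + 1) + 1) + 1) + 1) + 1) + 1
Now compute bottom-up:
tower_moves(1) = 1
tower_moves(2) = 2 * 1 + 1 = 3
tower_moves(3) = 2 * 3 + 1 = 7
tower_moves(4) = 2 * 7 + 1 = 15
tower_moves(5) = 2 * 15 + 1 = 31
tower_moves(6) = 2 * 31 + 1 = 63
tower_moves(7) = 2 * 63 + 1 = 127
tower_moves(8) = 2 * 127 + 1 = 255
tower_moves(9) = 2 * 255 + 1 = 511
tower_moves(10) = 2 * 511 + 1 = 1023
tower_moves(11) = 2 * 1023 + 1 = 2047
= 2047


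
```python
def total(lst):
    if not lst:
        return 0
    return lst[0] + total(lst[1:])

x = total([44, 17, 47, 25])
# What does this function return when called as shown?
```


total([44, 17, 47, 25])
= 44 + total([17, 47, 25])
= 44 + 17 + total([47, 25])
= 44 + 17 + 47 + total([25])
= 44 + 17 + 47 + 25 + total([])
= 44 + 17 + 47 + 25 + 0
= 133


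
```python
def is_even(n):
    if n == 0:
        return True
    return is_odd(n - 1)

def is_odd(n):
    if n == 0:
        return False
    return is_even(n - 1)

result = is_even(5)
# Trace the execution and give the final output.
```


is_even(5)
= is_odd(4)
= is_even(3)
= is_odd(2)
= is_even(1)
= is_odd(0)
n == 0: return False
= False


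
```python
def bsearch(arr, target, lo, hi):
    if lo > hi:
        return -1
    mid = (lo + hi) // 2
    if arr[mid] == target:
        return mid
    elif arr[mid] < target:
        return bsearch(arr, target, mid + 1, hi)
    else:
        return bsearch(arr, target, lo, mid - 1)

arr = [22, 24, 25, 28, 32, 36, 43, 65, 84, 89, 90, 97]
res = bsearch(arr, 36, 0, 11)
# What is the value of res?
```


bsearch(arr, 36, 0, 11)
lo=0, hi=11, mid=5, arr[mid]=36
arr[5] == 36, found at index 5
= 5


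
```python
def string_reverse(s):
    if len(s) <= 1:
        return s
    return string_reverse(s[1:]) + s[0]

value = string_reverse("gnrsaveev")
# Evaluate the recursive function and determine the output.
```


string_reverse("gnrsaveev")
= string_reverse("nrsaveev") + "g"
= string_reverse("rsaveev") + "n" + "g"
= string_reverse("saveev") + "r" + "n" + "g"
= string_reverse("aveev") + "s" + "r" + "n" + "g"
= string_reverse("veev") + "a" + "s" + "r" + "n" + "g"
= string_reverse("eev") + "v" + "a" + "s" + "r" + "n" + "g"
= string_reverse("ev") + "e" + "v" + "a" + "s" + "r" + "n" + "g"
= string_reverse("v") + "e" + "e" + "v" + "a" + "s" + "r" + "n" + "g"
= "v" + "e" + "e" + "v" + "a" + "s" + "r" + "n" + "g"
= "veevasrng"


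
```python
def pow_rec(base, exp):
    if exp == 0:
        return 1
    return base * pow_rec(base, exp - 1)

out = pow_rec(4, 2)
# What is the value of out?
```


pow_rec(4, 2)
= 4 * pow_rec(4, 1)
= 4 * 4 * pow_rec(4, 0)
= 4 * 4 * 1
= 16


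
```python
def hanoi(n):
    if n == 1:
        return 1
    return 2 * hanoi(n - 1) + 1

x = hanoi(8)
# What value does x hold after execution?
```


hanoi(8)
= 2 * hanoi(7) + 1
= 2 * (2 * hanoi(6) + 1) + 1
= 2 * (2 * (2 * hanoi(5) + 1) + 1) + 1
= 2 * (2 * (2 * (2 * hanoi(4) + 1) + 1) + 1) + 1
= 2 * (2 * (2 * (2 * (2 * hanoi(3) + 1) + 1) + 1) + 1) + 1
= 2 * (2 * (2 * (2 * (2 * (2 * hanoi(2) + 1) + 1) + 1) + 1) + 1) + 1
= 2 * (2 * (2 * (2 * (2 * (2 * (2 * hanoi(1) + 1) + 1) + 1) + 1) + 1) + 1) + 1
Now compute bottom-up:
hanoi(1) = 1
hanoi(2) = 2 * 1 + 1 = 3
hanoi(3) = 2 * 3 + 1 = 7
hanoi(4) = 2 * 7 + 1 = 15
hanoi(5) = 2 * 15 + 1 = 31
hanoi(6) = 2 * 31 + 1 = 63
hanoi(7) = 2 * 63 + 1 = 127
hanoi(8) = 2 * 127 + 1 = 255
= 255


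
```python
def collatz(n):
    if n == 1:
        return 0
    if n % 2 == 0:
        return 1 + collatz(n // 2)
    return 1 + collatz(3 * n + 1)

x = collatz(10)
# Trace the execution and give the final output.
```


collatz(10)
10 is even -> collatz(5)
5 is odd -> 3*5+1 = 16 -> collatz(16)
16 is even -> collatz(8)
8 is even -> collatz(4)
4 is even -> collatz(2)
2 is even -> collatz(1)
Reached 1 after 6 steps
= 6


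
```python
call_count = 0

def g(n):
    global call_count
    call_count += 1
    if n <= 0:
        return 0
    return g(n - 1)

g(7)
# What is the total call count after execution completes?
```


g(7) calls g(6) calls ... calls g(0)
Total calls: 7 + 1 (for base case) = 8


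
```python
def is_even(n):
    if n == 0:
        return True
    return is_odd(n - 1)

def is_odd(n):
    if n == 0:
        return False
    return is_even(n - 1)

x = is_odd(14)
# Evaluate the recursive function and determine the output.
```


is_odd(14)
= is_even(13)
= is_odd(12)
= is_even(11)
= is_odd(10)
= is_even(9)
= is_odd(8)
= is_even(7)
= is_odd(6)
= is_even(5)
= is_odd(4)
= is_even(3)
= is_odd(2)
= is_even(1)
= is_odd(0)
n == 0: return False
= False


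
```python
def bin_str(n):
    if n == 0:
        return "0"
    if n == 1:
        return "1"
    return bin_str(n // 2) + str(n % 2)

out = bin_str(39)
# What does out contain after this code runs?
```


bin_str(39)
= bin_str(19) + "1"
= bin_str(9) + "1" + "1"
= bin_str(4) + "1" + "1" + "1"
= bin_str(2) + "0" + "1" + "1" + "1"
= bin_str(1) + "0" + "0" + "1" + "1" + "1"
= "1" + "0" + "0" + "1" + "1" + "1"
= "100111"


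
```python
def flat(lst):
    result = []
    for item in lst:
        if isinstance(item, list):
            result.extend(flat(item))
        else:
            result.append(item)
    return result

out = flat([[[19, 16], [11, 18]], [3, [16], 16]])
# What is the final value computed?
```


flat([[[19, 16], [11, 18]], [3, [16], 16]])
Processing each element:
  [[19, 16], [11, 18]] is a list -> flat recursively -> [19, 16, 11, 18]
  [3, [16], 16] is a list -> flat recursively -> [3, 16, 16]
= [19, 16, 11, 18, 3, 16, 16]


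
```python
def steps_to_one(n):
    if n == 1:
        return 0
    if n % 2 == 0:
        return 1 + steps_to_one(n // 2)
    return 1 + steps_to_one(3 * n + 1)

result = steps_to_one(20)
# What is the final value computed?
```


steps_to_one(20)
20 is even -> steps_to_one(10)
10 is even -> steps_to_one(5)
5 is odd -> 3*5+1 = 16 -> steps_to_one(16)
16 is even -> steps_to_one(8)
8 is even -> steps_to_one(4)
4 is even -> steps_to_one(2)
2 is even -> steps_to_one(1)
Reached 1 after 7 steps
= 7


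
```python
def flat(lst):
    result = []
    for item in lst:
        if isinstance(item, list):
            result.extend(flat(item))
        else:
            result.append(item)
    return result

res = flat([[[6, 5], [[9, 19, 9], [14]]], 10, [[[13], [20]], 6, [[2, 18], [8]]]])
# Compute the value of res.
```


flat([[[6, 5], [[9, 19, 9], [14]]], 10, [[[13], [20]], 6, [[2, 18], [8]]]])
Processing each element:
  [[6, 5], [[9, 19, 9], [14]]] is a list -> flat recursively -> [6, 5, 9, 19, 9, 14]
  10 is not a list -> append 10
  [[[13], [20]], 6, [[2, 18], [8]]] is a list -> flat recursively -> [13, 20, 6, 2, 18, 8]
= [6, 5, 9, 19, 9, 14, 10, 13, 20, 6, 2, 18, 8]


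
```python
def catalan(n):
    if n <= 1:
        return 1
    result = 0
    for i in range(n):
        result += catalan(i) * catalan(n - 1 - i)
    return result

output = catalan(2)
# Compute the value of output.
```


catalan(2)
= sum of catalan(i) * catalan(2-1-i) for i in 0..1
  catalan(0)*catalan(1) = 1*1 = 1
  catalan(1)*catalan(0) = 1*1 = 1
= 1 + 1
= 2


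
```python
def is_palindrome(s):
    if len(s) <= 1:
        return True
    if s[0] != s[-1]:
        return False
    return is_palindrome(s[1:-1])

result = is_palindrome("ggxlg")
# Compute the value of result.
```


is_palindrome("ggxlg")
"ggxlg": s[0]='g' == s[-1]='g' -> is_palindrome("gxl")
"gxl": s[0]='g' != s[-1]='l' -> False
= False


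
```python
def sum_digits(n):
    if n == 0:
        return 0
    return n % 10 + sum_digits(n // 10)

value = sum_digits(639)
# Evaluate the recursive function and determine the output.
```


sum_digits(639)
= 9 + sum_digits(63)
= 9 + 3 + sum_digits(6)
= 9 + 3 + 6 + sum_digits(0)
= 9 + 3 + 6 + 0
= 18


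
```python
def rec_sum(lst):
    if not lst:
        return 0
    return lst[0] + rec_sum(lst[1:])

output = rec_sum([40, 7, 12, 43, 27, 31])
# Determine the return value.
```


rec_sum([40, 7, 12, 43, 27, 31])
= 40 + rec_sum([7, 12, 43, 27, 31])
= 40 + 7 + rec_sum([12, 43, 27, 31])
= 40 + 7 + 12 + rec_sum([43, 27, 31])
= 40 + 7 + 12 + 43 + rec_sum([27, 31])
= 40 + 7 + 12 + 43 + 27 + rec_sum([31])
= 40 + 7 + 12 + 43 + 27 + 31 + rec_sum([])
= 40 + 7 + 12 + 43 + 27 + 31 + 0
= 160


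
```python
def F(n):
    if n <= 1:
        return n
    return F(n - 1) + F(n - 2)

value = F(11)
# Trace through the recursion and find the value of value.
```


F(11)
= F(10) + F(9)
= (F(9) + F(8)) + F(9)
Computing bottom-up: F(0)=0, F(1)=1, F(2)=1, F(3)=2, F(4)=3, F(5)=5, F(6)=8, F(7)=13, F(8)=21, F(9)=34, F(10)=55, F(11)=89
= 89


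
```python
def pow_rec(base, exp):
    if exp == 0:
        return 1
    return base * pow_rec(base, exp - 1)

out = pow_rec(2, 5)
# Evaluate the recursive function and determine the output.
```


pow_rec(2, 5)
= 2 * pow_rec(2, 4)
= 2 * 2 * pow_rec(2, 3)
= 2 * 2 * 2 * pow_rec(2, 2)
= 2 * 2 * 2 * 2 * pow_rec(2, 1)
= 2 * 2 * 2 * 2 * 2 * pow_rec(2, 0)
= 2 * 2 * 2 * 2 * 2 * 1
= 32


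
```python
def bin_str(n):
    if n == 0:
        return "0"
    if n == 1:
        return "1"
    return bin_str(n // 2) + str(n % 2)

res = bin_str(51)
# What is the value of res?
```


bin_str(51)
= bin_str(25) + "1"
= bin_str(12) + "1" + "1"
= bin_str(6) + "0" + "1" + "1"
= bin_str(3) + "0" + "0" + "1" + "1"
= bin_str(1) + "1" + "0" + "0" + "1" + "1"
= "1" + "1" + "0" + "0" + "1" + "1"
= "110011"


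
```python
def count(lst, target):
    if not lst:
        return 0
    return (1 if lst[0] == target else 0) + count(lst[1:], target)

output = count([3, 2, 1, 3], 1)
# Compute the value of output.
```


count([3, 2, 1, 3], 1)
lst[0]=3 != 1: 0 + count([2, 1, 3], 1)
lst[0]=2 != 1: 0 + count([1, 3], 1)
lst[0]=1 == 1: 1 + count([3], 1)
lst[0]=3 != 1: 0 + count([], 1)
= 1


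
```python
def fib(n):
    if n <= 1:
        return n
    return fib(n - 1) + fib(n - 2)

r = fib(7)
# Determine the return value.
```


fib(7)
= fib(6) + fib(5)
= (fib(5) + fib(4)) + fib(5)
Computing bottom-up: fib(0)=0, fib(1)=1, fib(2)=1, fib(3)=2, fib(4)=3, fib(5)=5, fib(6)=8, fib(7)=13
= 13


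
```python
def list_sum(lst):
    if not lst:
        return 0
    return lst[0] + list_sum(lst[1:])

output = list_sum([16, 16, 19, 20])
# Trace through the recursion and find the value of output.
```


list_sum([16, 16, 19, 20])
= 16 + list_sum([16, 19, 20])
= 16 + 16 + list_sum([19, 20])
= 16 + 16 + 19 + list_sum([20])
= 16 + 16 + 19 + 20 + list_sum([])
= 16 + 16 + 19 + 20 + 0
= 71


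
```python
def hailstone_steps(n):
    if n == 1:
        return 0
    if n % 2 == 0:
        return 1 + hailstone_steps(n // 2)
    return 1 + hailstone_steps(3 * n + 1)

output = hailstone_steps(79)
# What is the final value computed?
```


hailstone_steps(79)
79 is odd -> 3*79+1 = 238 -> hailstone_steps(238)
238 is even -> hailstone_steps(119)
119 is odd -> 3*119+1 = 358 -> hailstone_steps(358)
358 is even -> hailstone_steps(179)
179 is odd -> 3*179+1 = 538 -> hailstone_steps(538)
538 is even -> hailstone_steps(269)
269 is odd -> 3*269+1 = 808 -> hailstone_steps(808)
808 is even -> hailstone_steps(404)
404 is even -> hailstone_steps(202)
202 is even -> hailstone_steps(101)
101 is odd -> 3*101+1 = 304 -> hailstone_steps(304)
304 is even -> hailstone_steps(152)
152 is even -> hailstone_steps(76)
76 is even -> hailstone_steps(38)
38 is even -> hailstone_steps(19)
19 is odd -> 3*19+1 = 58 -> hailstone_steps(58)
58 is even -> hailstone_steps(29)
29 is odd -> 3*29+1 = 88 -> hailstone_steps(88)
88 is even -> hailstone_steps(44)
44 is even -> hailstone_steps(22)
22 is even -> hailstone_steps(11)
11 is odd -> 3*11+1 = 34 -> hailstone_steps(34)
34 is even -> hailstone_steps(17)
17 is odd -> 3*17+1 = 52 -> hailstone_steps(52)
52 is even -> hailstone_steps(26)
26 is even -> hailstone_steps(13)
13 is odd -> 3*13+1 = 40 -> hailstone_steps(40)
40 is even -> hailstone_steps(20)
20 is even -> hailstone_steps(10)
10 is even -> hailstone_steps(5)
5 is odd -> 3*5+1 = 16 -> hailstone_steps(16)
16 is even -> hailstone_steps(8)
8 is even -> hailstone_steps(4)
4 is even -> hailstone_steps(2)
2 is even -> hailstone_steps(1)
Reached 1 after 35 steps
= 35


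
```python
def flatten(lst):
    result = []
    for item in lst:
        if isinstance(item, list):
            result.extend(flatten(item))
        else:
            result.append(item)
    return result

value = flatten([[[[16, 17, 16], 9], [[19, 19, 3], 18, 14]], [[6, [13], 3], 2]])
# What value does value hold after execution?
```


flatten([[[[16, 17, 16], 9], [[19, 19, 3], 18, 14]], [[6, [13], 3], 2]])
Processing each element:
  [[[16, 17, 16], 9], [[19, 19, 3], 18, 14]] is a list -> flatten recursively -> [16, 17, 16, 9, 19, 19, 3, 18, 14]
  [[6, [13], 3], 2] is a list -> flatten recursively -> [6, 13, 3, 2]
= [16, 17, 16, 9, 19, 19, 3, 18, 14, 6, 13, 3, 2]


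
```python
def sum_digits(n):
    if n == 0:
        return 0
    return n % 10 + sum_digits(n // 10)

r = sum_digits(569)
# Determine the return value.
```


sum_digits(569)
= 9 + sum_digits(56)
= 9 + 6 + sum_digits(5)
= 9 + 6 + 5 + sum_digits(0)
= 9 + 6 + 5 + 0
= 20


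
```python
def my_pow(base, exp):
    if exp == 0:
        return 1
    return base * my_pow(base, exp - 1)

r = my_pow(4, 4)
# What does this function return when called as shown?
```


my_pow(4, 4)
= 4 * my_pow(4, 3)
= 4 * 4 * my_pow(4, 2)
= 4 * 4 * 4 * my_pow(4, 1)
= 4 * 4 * 4 * 4 * my_pow(4, 0)
= 4 * 4 * 4 * 4 * 1
= 256


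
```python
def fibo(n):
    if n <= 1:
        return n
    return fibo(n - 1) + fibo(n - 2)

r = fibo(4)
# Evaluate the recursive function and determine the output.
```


fibo(4)
= fibo(3) + fibo(2)
= (fibo(2) + fibo(1)) + fibo(2)
Computing bottom-up: fibo(0)=0, fibo(1)=1, fibo(2)=1, fibo(3)=2, fibo(4)=3
= 3


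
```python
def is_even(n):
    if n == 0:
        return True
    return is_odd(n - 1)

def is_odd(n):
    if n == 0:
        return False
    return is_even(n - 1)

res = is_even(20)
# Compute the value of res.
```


is_even(20)
= is_odd(19)
= is_even(18)
= is_odd(17)
= is_even(16)
= is_odd(15)
= is_even(14)
= is_odd(13)
= is_even(12)
= is_odd(11)
= is_even(10)
= is_odd(9)
= is_even(8)
= is_odd(7)
= is_even(6)
= is_odd(5)
= is_even(4)
= is_odd(3)
= is_even(2)
= is_odd(1)
= is_even(0)
n == 0: return True
= True


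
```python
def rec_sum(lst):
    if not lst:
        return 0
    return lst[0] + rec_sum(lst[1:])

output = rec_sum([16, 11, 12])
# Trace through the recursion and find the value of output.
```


rec_sum([16, 11, 12])
= 16 + rec_sum([11, 12])
= 16 + 11 + rec_sum([12])
= 16 + 11 + 12 + rec_sum([])
= 16 + 11 + 12 + 0
= 39


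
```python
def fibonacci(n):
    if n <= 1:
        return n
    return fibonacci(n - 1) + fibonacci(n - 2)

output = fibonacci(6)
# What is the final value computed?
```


fibonacci(6)
= fibonacci(5) + fibonacci(4)
= (fibonacci(4) + fibonacci(3)) + fibonacci(4)
Computing bottom-up: fibonacci(0)=0, fibonacci(1)=1, fibonacci(2)=1, fibonacci(3)=2, fibonacci(4)=3, fibonacci(5)=5, fibonacci(6)=8
= 8


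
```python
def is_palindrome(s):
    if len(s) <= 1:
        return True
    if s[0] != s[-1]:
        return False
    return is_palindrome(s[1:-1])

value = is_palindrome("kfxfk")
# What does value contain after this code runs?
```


is_palindrome("kfxfk")
"kfxfk": s[0]='k' == s[-1]='k' -> is_palindrome("fxf")
"fxf": s[0]='f' == s[-1]='f' -> is_palindrome("x")
"x": len <= 1 -> True
= True


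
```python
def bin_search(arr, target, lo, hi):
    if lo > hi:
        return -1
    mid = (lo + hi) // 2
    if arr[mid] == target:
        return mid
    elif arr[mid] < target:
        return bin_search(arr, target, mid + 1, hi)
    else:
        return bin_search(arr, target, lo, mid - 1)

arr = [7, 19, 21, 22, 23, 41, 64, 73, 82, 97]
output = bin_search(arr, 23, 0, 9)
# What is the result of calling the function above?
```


bin_search(arr, 23, 0, 9)
lo=0, hi=9, mid=4, arr[mid]=23
arr[4] == 23, found at index 4
= 4


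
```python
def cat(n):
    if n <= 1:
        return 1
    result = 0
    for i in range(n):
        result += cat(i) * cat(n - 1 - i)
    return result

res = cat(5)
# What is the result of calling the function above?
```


cat(5)
= sum of cat(i) * cat(5-1-i) for i in 0..4
First compute sub-values bottom-up:
  cat(0) = 1, cat(1) = 1
  cat(2) = 1*1 + 1*1 = 2
  cat(3) = 1*2 + 1*1 + 2*1 = 5
  cat(4) = 1*5 + 1*2 + 2*1 + 5*1 = 14
Now cat(5):
  cat(0)*cat(4) = 1*14 = 14
  cat(1)*cat(3) = 1*5 = 5
  cat(2)*cat(2) = 2*2 = 4
  cat(3)*cat(1) = 5*1 = 5
  cat(4)*cat(0) = 14*1 = 14
= 14 + 5 + 4 + 5 + 14
= 42


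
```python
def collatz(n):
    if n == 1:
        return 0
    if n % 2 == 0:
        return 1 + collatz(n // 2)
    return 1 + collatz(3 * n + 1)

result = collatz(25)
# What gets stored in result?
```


collatz(25)
25 is odd -> 3*25+1 = 76 -> collatz(76)
76 is even -> collatz(38)
38 is even -> collatz(19)
19 is odd -> 3*19+1 = 58 -> collatz(58)
58 is even -> collatz(29)
29 is odd -> 3*29+1 = 88 -> collatz(88)
88 is even -> collatz(44)
44 is even -> collatz(22)
22 is even -> collatz(11)
11 is odd -> 3*11+1 = 34 -> collatz(34)
34 is even -> collatz(17)
17 is odd -> 3*17+1 = 52 -> collatz(52)
52 is even -> collatz(26)
26 is even -> collatz(13)
13 is odd -> 3*13+1 = 40 -> collatz(40)
40 is even -> collatz(20)
20 is even -> collatz(10)
10 is even -> collatz(5)
5 is odd -> 3*5+1 = 16 -> collatz(16)
16 is even -> collatz(8)
8 is even -> collatz(4)
4 is even -> collatz(2)
2 is even -> collatz(1)
Reached 1 after 23 steps
= 23


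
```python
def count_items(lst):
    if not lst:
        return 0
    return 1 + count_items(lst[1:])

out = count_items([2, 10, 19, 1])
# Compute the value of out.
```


count_items([2, 10, 19, 1])
= 1 + count_items([10, 19, 1])
= 1 + 1 + count_items([19, 1])
= 1 + 1 + 1 + count_items([1])
= 1 + 1 + 1 + 1 + count_items([])
= 1 + 1 + 1 + 1 + 0
= 4


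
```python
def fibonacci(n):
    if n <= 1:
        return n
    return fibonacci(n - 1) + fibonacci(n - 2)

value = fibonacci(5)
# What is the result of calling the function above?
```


fibonacci(5)
= fibonacci(4) + fibonacci(3)
= (fibonacci(3) + fibonacci(2)) + fibonacci(3)
Computing bottom-up: fibonacci(0)=0, fibonacci(1)=1, fibonacci(2)=1, fibonacci(3)=2, fibonacci(4)=3, fibonacci(5)=5
= 5


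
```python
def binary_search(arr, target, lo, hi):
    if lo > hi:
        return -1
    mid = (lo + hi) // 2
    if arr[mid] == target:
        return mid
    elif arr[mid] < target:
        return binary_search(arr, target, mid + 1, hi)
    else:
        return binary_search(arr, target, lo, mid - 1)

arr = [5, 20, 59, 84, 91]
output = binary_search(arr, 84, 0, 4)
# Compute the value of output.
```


binary_search(arr, 84, 0, 4)
lo=0, hi=4, mid=2, arr[mid]=59
59 < 84, search right half
lo=3, hi=4, mid=3, arr[mid]=84
arr[3] == 84, found at index 3
= 3


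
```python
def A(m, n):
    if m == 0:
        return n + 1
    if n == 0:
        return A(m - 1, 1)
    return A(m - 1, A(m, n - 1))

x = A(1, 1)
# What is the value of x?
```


A(1, 1)
= A(0, A(1, 0))
First compute A(1, 0) = 2
= A(0, 2)
= 3


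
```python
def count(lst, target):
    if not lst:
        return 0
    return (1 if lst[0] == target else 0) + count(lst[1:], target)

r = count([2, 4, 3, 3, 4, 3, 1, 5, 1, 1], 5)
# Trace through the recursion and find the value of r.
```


count([2, 4, 3, 3, 4, 3, 1, 5, 1, 1], 5)
lst[0]=2 != 5: 0 + count([4, 3, 3, 4, 3, 1, 5, 1, 1], 5)
lst[0]=4 != 5: 0 + count([3, 3, 4, 3, 1, 5, 1, 1], 5)
lst[0]=3 != 5: 0 + count([3, 4, 3, 1, 5, 1, 1], 5)
lst[0]=3 != 5: 0 + count([4, 3, 1, 5, 1, 1], 5)
lst[0]=4 != 5: 0 + count([3, 1, 5, 1, 1], 5)
lst[0]=3 != 5: 0 + count([1, 5, 1, 1], 5)
lst[0]=1 != 5: 0 + count([5, 1, 1], 5)
lst[0]=5 == 5: 1 + count([1, 1], 5)
lst[0]=1 != 5: 0 + count([1], 5)
lst[0]=1 != 5: 0 + count([], 5)
= 1
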